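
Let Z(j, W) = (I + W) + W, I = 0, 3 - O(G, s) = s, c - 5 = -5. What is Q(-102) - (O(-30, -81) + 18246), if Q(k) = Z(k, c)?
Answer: -18330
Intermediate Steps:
c = 0 (c = 5 - 5 = 0)
O(G, s) = 3 - s
Z(j, W) = 2*W (Z(j, W) = (0 + W) + W = W + W = 2*W)
Q(k) = 0 (Q(k) = 2*0 = 0)
Q(-102) - (O(-30, -81) + 18246) = 0 - ((3 - 1*(-81)) + 18246) = 0 - ((3 + 81) + 18246) = 0 - (84 + 18246) = 0 - 1*18330 = 0 - 18330 = -18330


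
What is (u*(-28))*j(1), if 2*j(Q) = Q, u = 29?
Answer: -406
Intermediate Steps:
j(Q) = Q/2
(u*(-28))*j(1) = (29*(-28))*((½)*1) = -812*½ = -406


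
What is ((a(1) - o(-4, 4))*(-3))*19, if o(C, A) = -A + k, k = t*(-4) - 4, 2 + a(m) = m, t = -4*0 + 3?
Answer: -1083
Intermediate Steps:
t = 3 (t = 0 + 3 = 3)
a(m) = -2 + m
k = -16 (k = 3*(-4) - 4 = -12 - 4 = -16)
o(C, A) = -16 - A (o(C, A) = -A - 16 = -16 - A)
((a(1) - o(-4, 4))*(-3))*19 = (((-2 + 1) - (-16 - 1*4))*(-3))*19 = ((-1 - (-16 - 4))*(-3))*19 = ((-1 - 1*(-20))*(-3))*19 = ((-1 + 20)*(-3))*19 = (19*(-3))*19 = -57*19 = -1083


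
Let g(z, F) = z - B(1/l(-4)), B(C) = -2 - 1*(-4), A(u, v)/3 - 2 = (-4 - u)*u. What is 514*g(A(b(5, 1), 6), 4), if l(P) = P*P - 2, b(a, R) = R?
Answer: -5654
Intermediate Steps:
A(u, v) = 6 + 3*u*(-4 - u) (A(u, v) = 6 + 3*((-4 - u)*u) = 6 + 3*(u*(-4 - u)) = 6 + 3*u*(-4 - u))
l(P) = -2 + P² (l(P) = P² - 2 = -2 + P²)
B(C) = 2 (B(C) = -2 + 4 = 2)
g(z, F) = -2 + z (g(z, F) = z - 1*2 = z - 2 = -2 + z)
514*g(A(b(5, 1), 6), 4) = 514*(-2 + (6 - 12*1 - 3*1²)) = 514*(-2 + (6 - 12 - 3*1)) = 514*(-2 + (6 - 12 - 3)) = 514*(-2 - 9) = 514*(-11) = -5654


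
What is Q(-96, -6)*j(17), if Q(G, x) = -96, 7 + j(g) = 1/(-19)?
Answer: 12864/19 ≈ 677.05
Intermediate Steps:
j(g) = -134/19 (j(g) = -7 + 1/(-19) = -7 - 1/19 = -134/19)
Q(-96, -6)*j(17) = -96*(-134/19) = 12864/19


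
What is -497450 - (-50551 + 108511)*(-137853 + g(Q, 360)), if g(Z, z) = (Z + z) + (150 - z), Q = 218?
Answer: 7968133150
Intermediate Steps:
g(Z, z) = 150 + Z
-497450 - (-50551 + 108511)*(-137853 + g(Q, 360)) = -497450 - (-50551 + 108511)*(-137853 + (150 + 218)) = -497450 - 57960*(-137853 + 368) = -497450 - 57960*(-137485) = -497450 - 1*(-7968630600) = -497450 + 7968630600 = 7968133150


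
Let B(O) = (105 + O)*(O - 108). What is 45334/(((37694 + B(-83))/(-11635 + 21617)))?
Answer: 113130997/8373 ≈ 13511.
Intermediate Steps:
B(O) = (-108 + O)*(105 + O) (B(O) = (105 + O)*(-108 + O) = (-108 + O)*(105 + O))
45334/(((37694 + B(-83))/(-11635 + 21617))) = 45334/(((37694 + (-11340 + (-83)**2 - 3*(-83)))/(-11635 + 21617))) = 45334/(((37694 + (-11340 + 6889 + 249))/9982)) = 45334/(((37694 - 4202)*(1/9982))) = 45334/((33492*(1/9982))) = 45334/(16746/4991) = 45334*(4991/16746) = 113130997/8373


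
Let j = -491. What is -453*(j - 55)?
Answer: 247338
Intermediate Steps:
-453*(j - 55) = -453*(-491 - 55) = -453*(-546) = 247338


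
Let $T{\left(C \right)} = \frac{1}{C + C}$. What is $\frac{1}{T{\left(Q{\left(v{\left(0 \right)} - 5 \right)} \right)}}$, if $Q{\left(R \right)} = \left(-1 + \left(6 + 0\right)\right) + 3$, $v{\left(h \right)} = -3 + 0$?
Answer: $16$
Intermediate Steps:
$v{\left(h \right)} = -3$
$Q{\left(R \right)} = 8$ ($Q{\left(R \right)} = \left(-1 + 6\right) + 3 = 5 + 3 = 8$)
$T{\left(C \right)} = \frac{1}{2 C}$
$\frac{1}{T{\left(Q{\left(v{\left(0 \right)} - 5 \right)} \right)}} = \frac{1}{\frac{1}{2} \cdot \frac{1}{8}} = \frac{1}{\frac{1}{16}} = 16$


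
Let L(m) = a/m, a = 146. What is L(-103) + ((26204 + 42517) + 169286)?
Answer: 24514575/103 ≈ 2.3801e+5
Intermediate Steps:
L(m) = 146/m
L(-103) + ((26204 + 42517) + 169286) = 146/(-103) + ((26204 + 42517) + 169286) = 146*(-1/103) + (68721 + 169286) = -146/103 + 238007 = 24514575/103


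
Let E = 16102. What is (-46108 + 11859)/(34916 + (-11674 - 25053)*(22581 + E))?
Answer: 34249/1420675625 ≈ 2.4108e-5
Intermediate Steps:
(-46108 + 11859)/(34916 + (-11674 - 25053)*(22581 + E)) = (-46108 + 11859)/(34916 + (-11674 - 25053)*(22581 + 16102)) = -34249/(34916 - 36727*38683) = -34249/(34916 - 1420710541) = -34249/(-1420675625) = -34249*(-1/1420675625) = 34249/1420675625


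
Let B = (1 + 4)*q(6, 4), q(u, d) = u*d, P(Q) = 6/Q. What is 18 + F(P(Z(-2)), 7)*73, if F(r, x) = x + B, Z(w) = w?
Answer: 9289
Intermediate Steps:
q(u, d) = d*u
B = 120 (B = (1 + 4)*(4*6) = 5*24 = 120)
F(r, x) = 120 + x (F(r, x) = x + 120 = 120 + x)
18 + F(P(Z(-2)), 7)*73 = 18 + (120 + 7)*73 = 18 + 127*73 = 18 + 9271 = 9289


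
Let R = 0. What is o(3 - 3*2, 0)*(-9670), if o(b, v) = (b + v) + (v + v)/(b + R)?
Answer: 29010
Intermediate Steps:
o(b, v) = b + v + 2*v/b (o(b, v) = (b + v) + (v + v)/(b + 0) = (b + v) + (2*v)/b = (b + v) + 2*v/b = b + v + 2*v/b)
o(3 - 3*2, 0)*(-9670) = ((3 - 3*2) + 0 + 2*0/(3 - 3*2))*(-9670) = ((3 - 6) + 0 + 2*0/(3 - 6))*(-9670) = (-3 + 0 + 2*0/(-3))*(-9670) = (-3 + 0 + 2*0*(-⅓))*(-9670) = (-3 + 0 + 0)*(-9670) = -3*(-9670) = 29010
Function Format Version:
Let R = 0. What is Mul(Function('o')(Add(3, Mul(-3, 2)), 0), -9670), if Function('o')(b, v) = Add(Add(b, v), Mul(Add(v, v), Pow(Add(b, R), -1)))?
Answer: 29010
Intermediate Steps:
Function('o')(b, v) = Add(b, v, Mul(2, v, Pow(b, -1))) (Function('o')(b, v) = Add(Add(b, v), Mul(Add(v, v), Pow(Add(b, 0), -1))) = Add(Add(b, v), Mul(Mul(2, v), Pow(b, -1))) = Add(Add(b, v), Mul(2, v, Pow(b, -1))) = Add(b, v, Mul(2, v, Pow(b, -1))))
Mul(Function('o')(Add(3, Mul(-3, 2)), 0), -9670) = Mul(Add(Add(3, Mul(-3, 2)), 0, Mul(2, 0, Pow(Add(3, Mul(-3, 2)), -1))), -9670) = Mul(Add(Add(3, -6), 0, Mul(2, 0, Pow(Add(3, -6), -1))), -9670) = Mul(Add(-3, 0, Mul(2, 0, Pow(-3, -1))), -9670) = Mul(Add(-3, 0, Mul(2, 0, Rational(-1, 3))), -9670) = Mul(Add(-3, 0, 0), -9670) = Mul(-3, -9670) = 29010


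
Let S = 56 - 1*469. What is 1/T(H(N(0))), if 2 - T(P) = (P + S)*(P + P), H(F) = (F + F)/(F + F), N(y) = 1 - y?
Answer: 1/826 ≈ 0.0012107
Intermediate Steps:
H(F) = 1 (H(F) = (2*F)/((2*F)) = (2*F)*(1/(2*F)) = 1)
S = -413 (S = 56 - 469 = -413)
T(P) = 2 - 2*P*(-413 + P) (T(P) = 2 - (P - 413)*(P + P) = 2 - (-413 + P)*2*P = 2 - 2*P*(-413 + P))
1/T(H(N(0))) = 1/(2 - 2*1² + 826*1) = 1/(2 - 2*1 + 826) = 1/(2 - 2 + 826) = 1/826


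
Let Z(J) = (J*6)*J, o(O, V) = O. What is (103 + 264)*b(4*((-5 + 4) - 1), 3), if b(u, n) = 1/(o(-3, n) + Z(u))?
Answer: 367/381 ≈ 0.96325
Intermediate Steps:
Z(J) = 6*J² (Z(J) = (6*J)*J = 6*J²)
b(u, n) = 1/(-3 + 6*u²)
(103 + 264)*b(4*((-5 + 4) - 1), 3) = (103 + 264)*(1/(3*(-1 + 2*(4*((-5 + 4) - 1))²))) = 367*(1/(3*(-1 + 2*(4*(-1 - 1))²))) = 367*(1/(3*(-1 + 2*(4*(-2))²))) = 367*(1/(3*(-1 + 2*(-8)²))) = 367*(1/(3*(-1 + 2*64))) = 367*(1/(3*(-1 + 128))) = 367*((⅓)/127) = 367*((⅓)*(1/127)) = 367*(1/381) = 367/381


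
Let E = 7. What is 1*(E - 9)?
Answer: -2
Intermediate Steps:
1*(E - 9) = 1*(7 - 9) = 1*(-2) = -2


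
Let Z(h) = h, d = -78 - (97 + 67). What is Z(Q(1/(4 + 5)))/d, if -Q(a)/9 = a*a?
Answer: 1/2178 ≈ 0.00045914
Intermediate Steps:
d = -242 (d = -78 - 1*164 = -78 - 164 = -242)
Q(a) = -9*a² (Q(a) = -9*a*a = -9*a²)
Z(Q(1/(4 + 5)))/d = -9/(4 + 5)²/(-242) = -9*(1/9)²*(-1/242) = -9*(⅑)²*(-1/242) = -9*1/81*(-1/242) = -⅑*(-1/242) = 1/2178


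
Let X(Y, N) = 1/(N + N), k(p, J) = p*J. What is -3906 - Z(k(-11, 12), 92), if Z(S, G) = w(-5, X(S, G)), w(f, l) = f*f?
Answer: -3931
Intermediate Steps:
k(p, J) = J*p
X(Y, N) = 1/(2*N)
w(f, l) = f²
Z(S, G) = 25 (Z(S, G) = (-5)² = 25)
-3906 - Z(k(-11, 12), 92) = -3906 - 1*25 = -3906 - 25 = -3931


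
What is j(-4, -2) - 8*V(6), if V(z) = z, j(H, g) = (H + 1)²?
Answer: -39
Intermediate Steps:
j(H, g) = (1 + H)²
j(-4, -2) - 8*V(6) = (1 - 4)² - 8*6 = (-3)² - 48 = 9 - 48 = -39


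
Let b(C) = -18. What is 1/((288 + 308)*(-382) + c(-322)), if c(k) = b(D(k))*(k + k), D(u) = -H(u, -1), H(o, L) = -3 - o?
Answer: -1/216080 ≈ -4.6279e-6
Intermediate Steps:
D(u) = 3 + u (D(u) = -(-3 - u) = 3 + u)
c(k) = -36*k (c(k) = -18*(k + k) = -36*k)
1/((288 + 308)*(-382) + c(-322)) = 1/((288 + 308)*(-382) - 36*(-322)) = 1/(596*(-382) + 11592) = 1/(-227672 + 11592) = 1/(-216080) = -1/216080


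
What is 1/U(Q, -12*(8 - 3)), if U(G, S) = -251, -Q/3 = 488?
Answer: -1/251 ≈ -0.0039841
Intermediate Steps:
Q = -1464 (Q = -3*488 = -1464)
1/U(Q, -12*(8 - 3)) = 1/(-251) = -1/251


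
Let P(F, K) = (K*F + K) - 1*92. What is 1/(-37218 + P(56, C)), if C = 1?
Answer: -1/37253 ≈ -2.6843e-5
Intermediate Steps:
P(F, K) = -92 + K + F*K (P(F, K) = (F*K + K) - 92 = (K + F*K) - 92 = -92 + K + F*K)
1/(-37218 + P(56, C)) = 1/(-37218 + (-92 + 1 + 56*1)) = 1/(-37218 + (-92 + 1 + 56)) = 1/(-37218 - 35) = 1/(-37253) = -1/37253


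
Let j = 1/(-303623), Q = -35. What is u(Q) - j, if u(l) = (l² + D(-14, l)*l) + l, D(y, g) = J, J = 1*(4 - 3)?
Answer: 350684566/303623 ≈ 1155.0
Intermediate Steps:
J = 1 (J = 1*1 = 1)
D(y, g) = 1
j = -1/303623 ≈ -3.2936e-6
u(l) = l² + 2*l (u(l) = (l² + 1*l) + l = (l² + l) + l = (l + l²) + l = l² + 2*l)
u(Q) - j = -35*(2 - 35) - 1*(-1/303623) = -35*(-33) + 1/303623 = 1155 + 1/303623 = 350684566/303623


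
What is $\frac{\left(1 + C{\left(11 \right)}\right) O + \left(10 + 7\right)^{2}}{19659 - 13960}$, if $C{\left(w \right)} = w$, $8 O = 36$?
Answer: $\frac{343}{5699} \approx 0.060186$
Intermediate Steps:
$O = \frac{9}{2}$ ($O = \frac{1}{8} \cdot 36 = \frac{9}{2} \approx 4.5$)
$\frac{\left(1 + C{\left(11 \right)}\right) O + \left(10 + 7\right)^{2}}{19659 - 13960} = \frac{\left(1 + 11\right) \frac{9}{2} + \left(10 + 7\right)^{2}}{19659 - 13960} = \frac{12 \cdot \frac{9}{2} + 17^{2}}{5699} = \left(54 + 289\right) \frac{1}{5699} = 343 \cdot \frac{1}{5699} = \frac{343}{5699}$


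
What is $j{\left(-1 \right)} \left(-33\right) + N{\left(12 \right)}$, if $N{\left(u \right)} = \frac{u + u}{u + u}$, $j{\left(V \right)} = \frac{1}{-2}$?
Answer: $\frac{35}{2} \approx 17.5$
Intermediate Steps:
$j{\left(V \right)} = - \frac{1}{2}$
$N{\left(u \right)} = 1$ ($N{\left(u \right)} = \frac{2 u}{2 u} = 2 u \frac{1}{2 u} = 1$)
$j{\left(-1 \right)} \left(-33\right) + N{\left(12 \right)} = \left(- \frac{1}{2}\right) \left(-33\right) + 1 = \frac{33}{2} + 1 = \frac{35}{2}$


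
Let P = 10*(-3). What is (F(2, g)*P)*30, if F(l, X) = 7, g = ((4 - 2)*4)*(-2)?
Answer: -6300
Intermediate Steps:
g = -16 (g = (2*4)*(-2) = 8*(-2) = -16)
P = -30
(F(2, g)*P)*30 = (7*(-30))*30 = -210*30 = -6300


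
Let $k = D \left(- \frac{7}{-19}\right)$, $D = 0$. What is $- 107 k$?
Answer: $0$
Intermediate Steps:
$k = 0$ ($k = 0 \left(- \frac{7}{-19}\right) = 0 \left(\left(-7\right) \left(- \frac{1}{19}\right)\right) = 0 \cdot \frac{7}{19} = 0$)
$- 107 k = \left(-107\right) 0 = 0$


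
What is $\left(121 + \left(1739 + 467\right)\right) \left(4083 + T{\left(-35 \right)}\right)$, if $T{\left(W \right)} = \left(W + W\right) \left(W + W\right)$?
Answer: $20903441$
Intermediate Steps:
$T{\left(W \right)} = 4 W^{2}$ ($T{\left(W \right)} = 2 W 2 W = 4 W^{2}$)
$\left(121 + \left(1739 + 467\right)\right) \left(4083 + T{\left(-35 \right)}\right) = \left(121 + \left(1739 + 467\right)\right) \left(4083 + 4 \left(-35\right)^{2}\right) = \left(121 + 2206\right) \left(4083 + 4 \cdot 1225\right) = 2327 \left(4083 + 4900\right) = 2327 \cdot 8983 = 20903441$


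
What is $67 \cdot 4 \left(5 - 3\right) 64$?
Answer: $34304$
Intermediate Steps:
$67 \cdot 4 \left(5 - 3\right) 64 = 67 \cdot 4 \cdot 2 \cdot 64 = 67 \cdot 8 \cdot 64 = 536 \cdot 64 = 34304$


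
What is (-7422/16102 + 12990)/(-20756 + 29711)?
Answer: 34859593/24032235 ≈ 1.4505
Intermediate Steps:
(-7422/16102 + 12990)/(-20756 + 29711) = (-7422*1/16102 + 12990)/8955 = (-3711/8051 + 12990)*(1/8955) = (104578779/8051)*(1/8955) = 34859593/24032235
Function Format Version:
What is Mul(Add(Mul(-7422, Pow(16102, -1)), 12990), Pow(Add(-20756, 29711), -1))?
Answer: Rational(34859593, 24032235) ≈ 1.4505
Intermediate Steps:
Mul(Add(Mul(-7422, Pow(16102, -1)), 12990), Pow(Add(-20756, 29711), -1)) = Mul(Add(Mul(-7422, Rational(1, 16102)), 12990), Pow(8955, -1)) = Mul(Add(Rational(-3711, 8051), 12990), Rational(1, 8955)) = Mul(Rational(104578779, 8051), Rational(1, 8955)) = Rational(34859593, 24032235)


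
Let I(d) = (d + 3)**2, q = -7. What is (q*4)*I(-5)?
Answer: -112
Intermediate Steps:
I(d) = (3 + d)**2
(q*4)*I(-5) = (-7*4)*(3 - 5)**2 = -28*(-2)**2 = -28*4 = -112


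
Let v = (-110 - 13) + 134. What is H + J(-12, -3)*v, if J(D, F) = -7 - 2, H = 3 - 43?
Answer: -139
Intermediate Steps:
H = -40
v = 11 (v = -123 + 134 = 11)
J(D, F) = -9
H + J(-12, -3)*v = -40 - 9*11 = -40 - 99 = -139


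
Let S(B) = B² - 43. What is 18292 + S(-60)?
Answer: 21849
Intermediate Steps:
S(B) = -43 + B²
18292 + S(-60) = 18292 + (-43 + (-60)²) = 18292 + (-43 + 3600) = 18292 + 3557 = 21849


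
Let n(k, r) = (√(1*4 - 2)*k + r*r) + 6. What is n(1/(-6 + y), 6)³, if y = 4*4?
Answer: (420 + √2)³/1000 ≈ 74839.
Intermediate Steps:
y = 16
n(k, r) = 6 + r² + k*√2 (n(k, r) = (√(4 - 2)*k + r²) + 6 = (√2*k + r²) + 6 = (k*√2 + r²) + 6 = (r² + k*√2) + 6 = 6 + r² + k*√2)
n(1/(-6 + y), 6)³ = (6 + 6² + √2/(-6 + 16))³ = (6 + 36 + √2/10)³ = (42 + √2/10)³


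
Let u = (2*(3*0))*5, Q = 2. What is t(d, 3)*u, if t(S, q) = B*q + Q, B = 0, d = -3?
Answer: 0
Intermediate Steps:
t(S, q) = 2 (t(S, q) = 0*q + 2 = 0 + 2 = 2)
u = 0 (u = (2*0)*5 = 0*5 = 0)
t(d, 3)*u = 2*0 = 0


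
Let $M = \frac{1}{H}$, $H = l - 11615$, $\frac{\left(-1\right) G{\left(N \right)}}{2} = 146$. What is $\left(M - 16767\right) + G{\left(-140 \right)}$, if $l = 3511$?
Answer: $- \frac{138246137}{8104} \approx -17059.0$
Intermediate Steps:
$G{\left(N \right)} = -292$ ($G{\left(N \right)} = \left(-2\right) 146 = -292$)
$H = -8104$ ($H = 3511 - 11615 = -8104$)
$M = - \frac{1}{8104}$ ($M = \frac{1}{-8104} = - \frac{1}{8104} \approx -0.0001234$)
$\left(M - 16767\right) + G{\left(-140 \right)} = \left(- \frac{1}{8104} - 16767\right) - 292 = - \frac{135879769}{8104} - 292 = - \frac{138246137}{8104}$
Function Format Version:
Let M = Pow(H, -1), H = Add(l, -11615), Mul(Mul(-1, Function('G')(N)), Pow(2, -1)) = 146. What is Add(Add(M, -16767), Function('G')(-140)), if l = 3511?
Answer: Rational(-138246137, 8104) ≈ -17059.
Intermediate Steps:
Function('G')(N) = -292 (Function('G')(N) = Mul(-2, 146) = -292)
H = -8104 (H = Add(3511, -11615) = -8104)
M = Rational(-1, 8104) (M = Pow(-8104, -1) = Rational(-1, 8104) ≈ -0.00012340)
Add(Add(M, -16767), Function('G')(-140)) = Add(Add(Rational(-1, 8104), -16767), -292) = Add(Rational(-135879769, 8104), -292) = Rational(-138246137, 8104)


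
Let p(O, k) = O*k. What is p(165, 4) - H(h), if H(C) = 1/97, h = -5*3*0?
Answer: 64019/97 ≈ 659.99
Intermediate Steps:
h = 0 (h = -15*0 = 0)
H(C) = 1/97
p(165, 4) - H(h) = 165*4 - 1*1/97 = 660 - 1/97 = 64019/97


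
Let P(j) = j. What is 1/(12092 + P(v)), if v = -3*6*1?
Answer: 1/12074 ≈ 8.2823e-5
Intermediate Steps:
v = -18 (v = -18*1 = -18)
1/(12092 + P(v)) = 1/(12092 - 18) = 1/12074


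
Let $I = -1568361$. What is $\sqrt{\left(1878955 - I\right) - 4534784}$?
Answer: $2 i \sqrt{271867} \approx 1042.8 i$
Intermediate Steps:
$\sqrt{\left(1878955 - I\right) - 4534784} = \sqrt{\left(1878955 - -1568361\right) - 4534784} = \sqrt{\left(1878955 + 1568361\right) - 4534784} = \sqrt{3447316 - 4534784} = \sqrt{-1087468} = 2 i \sqrt{271867}$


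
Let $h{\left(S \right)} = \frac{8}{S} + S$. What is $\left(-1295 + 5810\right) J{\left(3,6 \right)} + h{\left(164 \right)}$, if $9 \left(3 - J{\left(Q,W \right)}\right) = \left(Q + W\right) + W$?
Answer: $\frac{253546}{41} \approx 6184.0$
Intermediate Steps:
$J{\left(Q,W \right)} = 3 - \frac{2 W}{9} - \frac{Q}{9}$ ($J{\left(Q,W \right)} = 3 - \frac{\left(Q + W\right) + W}{9} = 3 - \frac{Q + 2 W}{9} = 3 - \left(\frac{Q}{9} + \frac{2 W}{9}\right) = 3 - \frac{2 W}{9} - \frac{Q}{9}$)
$h{\left(S \right)} = S + \frac{8}{S}$
$\left(-1295 + 5810\right) J{\left(3,6 \right)} + h{\left(164 \right)} = \left(-1295 + 5810\right) \left(3 - \frac{4}{3} - \frac{1}{3}\right) + \left(164 + \frac{8}{164}\right) = 4515 \left(3 - \frac{4}{3} - \frac{1}{3}\right) + \left(164 + 8 \cdot \frac{1}{164}\right) = 4515 \cdot \frac{4}{3} + \left(164 + \frac{2}{41}\right) = 6020 + \frac{6726}{41} = \frac{253546}{41}$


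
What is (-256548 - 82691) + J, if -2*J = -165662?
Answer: -256408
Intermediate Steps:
J = 82831 (J = -1/2*(-165662) = 82831)
(-256548 - 82691) + J = (-256548 - 82691) + 82831 = -339239 + 82831 = -256408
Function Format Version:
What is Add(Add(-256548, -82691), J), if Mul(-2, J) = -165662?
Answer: -256408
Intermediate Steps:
J = 82831 (J = Mul(Rational(-1, 2), -165662) = 82831)
Add(Add(-256548, -82691), J) = Add(Add(-256548, -82691), 82831) = Add(-339239, 82831) = -256408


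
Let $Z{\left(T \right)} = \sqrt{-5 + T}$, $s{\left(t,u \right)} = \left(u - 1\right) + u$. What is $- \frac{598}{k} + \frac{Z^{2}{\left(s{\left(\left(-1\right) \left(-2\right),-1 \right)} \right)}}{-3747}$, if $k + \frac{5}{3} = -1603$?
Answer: $\frac{3380315}{9019029} \approx 0.3748$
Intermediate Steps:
$k = - \frac{4814}{3}$ ($k = - \frac{5}{3} - 1603 = - \frac{4814}{3} \approx -1604.7$)
$s{\left(t,u \right)} = -1 + 2 u$ ($s{\left(t,u \right)} = \left(-1 + u\right) + u = -1 + 2 u$)
$- \frac{598}{k} + \frac{Z^{2}{\left(s{\left(\left(-1\right) \left(-2\right),-1 \right)} \right)}}{-3747} = - \frac{598}{- \frac{4814}{3}} + \frac{\left(\sqrt{-5 + \left(-1 + 2 \left(-1\right)\right)}\right)^{2}}{-3747} = \left(-598\right) \left(- \frac{3}{4814}\right) + \left(\sqrt{-5 - 3}\right)^{2} \left(- \frac{1}{3747}\right) = \frac{897}{2407} + \left(\sqrt{-5 - 3}\right)^{2} \left(- \frac{1}{3747}\right) = \frac{897}{2407} + \left(\sqrt{-8}\right)^{2} \left(- \frac{1}{3747}\right) = \frac{897}{2407} + \left(2 i \sqrt{2}\right)^{2} \left(- \frac{1}{3747}\right) = \frac{897}{2407} - - \frac{8}{3747} = \frac{897}{2407} + \frac{8}{3747} = \frac{3380315}{9019029}$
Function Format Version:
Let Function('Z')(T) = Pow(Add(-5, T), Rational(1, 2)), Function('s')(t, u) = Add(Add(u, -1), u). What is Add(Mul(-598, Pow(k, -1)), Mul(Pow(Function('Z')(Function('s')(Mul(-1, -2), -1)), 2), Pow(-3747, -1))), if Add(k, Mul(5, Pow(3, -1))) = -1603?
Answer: Rational(3380315, 9019029) ≈ 0.37480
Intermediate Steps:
k = Rational(-4814, 3) (k = Add(Rational(-5, 3), -1603) = Rational(-4814, 3) ≈ -1604.7)
Function('s')(t, u) = Add(-1, Mul(2, u)) (Function('s')(t, u) = Add(Add(-1, u), u) = Add(-1, Mul(2, u)))
Add(Mul(-598, Pow(k, -1)), Mul(Pow(Function('Z')(Function('s')(Mul(-1, -2), -1)), 2), Pow(-3747, -1))) = Add(Mul(-598, Pow(Rational(-4814, 3), -1)), Mul(Pow(Pow(Add(-5, Add(-1, Mul(2, -1))), Rational(1, 2)), 2), Pow(-3747, -1))) = Add(Mul(-598, Rational(-3, 4814)), Mul(Pow(Pow(Add(-5, Add(-1, -2)), Rational(1, 2)), 2), Rational(-1, 3747))) = Add(Rational(897, 2407), Mul(Pow(Pow(Add(-5, -3), Rational(1, 2)), 2), Rational(-1, 3747))) = Add(Rational(897, 2407), Mul(Pow(Pow(-8, Rational(1, 2)), 2), Rational(-1, 3747))) = Add(Rational(897, 2407), Mul(Pow(Mul(2, I, Pow(2, Rational(1, 2))), 2), Rational(-1, 3747))) = Add(Rational(897, 2407), Mul(-8, Rational(-1, 3747))) = Add(Rational(897, 2407), Rational(8, 3747)) = Rational(3380315, 9019029)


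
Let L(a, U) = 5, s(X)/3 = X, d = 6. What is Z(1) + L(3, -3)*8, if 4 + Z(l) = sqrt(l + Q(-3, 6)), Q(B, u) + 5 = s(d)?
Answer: 36 + sqrt(14) ≈ 39.742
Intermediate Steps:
s(X) = 3*X
Q(B, u) = 13 (Q(B, u) = -5 + 3*6 = -5 + 18 = 13)
Z(l) = -4 + sqrt(13 + l) (Z(l) = -4 + sqrt(l + 13) = -4 + sqrt(13 + l))
Z(1) + L(3, -3)*8 = (-4 + sqrt(13 + 1)) + 5*8 = (-4 + sqrt(14)) + 40 = 36 + sqrt(14)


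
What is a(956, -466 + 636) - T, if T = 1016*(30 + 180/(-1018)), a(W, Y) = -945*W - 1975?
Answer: -476268935/509 ≈ -9.3570e+5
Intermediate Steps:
a(W, Y) = -1975 - 945*W
T = 15422880/509 (T = 1016*(30 + 180*(-1/1018)) = 1016*(30 - 90/509) = 1016*(15180/509) = 15422880/509 ≈ 30300.)
a(956, -466 + 636) - T = (-1975 - 945*956) - 1*15422880/509 = (-1975 - 903420) - 15422880/509 = -905395 - 15422880/509 = -476268935/509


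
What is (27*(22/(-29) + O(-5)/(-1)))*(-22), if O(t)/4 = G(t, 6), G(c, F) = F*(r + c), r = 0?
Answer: -2054052/29 ≈ -70829.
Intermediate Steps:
G(c, F) = F*c (G(c, F) = F*(0 + c) = F*c)
O(t) = 24*t (O(t) = 4*(6*t) = 24*t)
(27*(22/(-29) + O(-5)/(-1)))*(-22) = (27*(22/(-29) + (24*(-5))/(-1)))*(-22) = (27*(22*(-1/29) - 120*(-1)))*(-22) = (27*(-22/29 + 120))*(-22) = (27*(3458/29))*(-22) = (93366/29)*(-22) = -2054052/29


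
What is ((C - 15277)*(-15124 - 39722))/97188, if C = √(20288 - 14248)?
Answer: 139647057/16198 - 9141*√1510/8099 ≈ 8577.4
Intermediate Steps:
C = 2*√1510 (C = √6040 = 2*√1510 ≈ 77.717)
((C - 15277)*(-15124 - 39722))/97188 = ((2*√1510 - 15277)*(-15124 - 39722))/97188 = ((-15277 + 2*√1510)*(-54846))*(1/97188) = (837882342 - 109692*√1510)*(1/97188) = 139647057/16198 - 9141*√1510/8099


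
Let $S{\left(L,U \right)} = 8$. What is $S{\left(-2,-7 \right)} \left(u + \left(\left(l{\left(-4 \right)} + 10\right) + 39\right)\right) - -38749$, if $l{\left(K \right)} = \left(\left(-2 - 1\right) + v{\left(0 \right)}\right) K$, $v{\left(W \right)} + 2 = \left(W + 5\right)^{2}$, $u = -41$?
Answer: $38173$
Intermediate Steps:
$v{\left(W \right)} = -2 + \left(5 + W\right)^{2}$ ($v{\left(W \right)} = -2 + \left(W + 5\right)^{2} = -2 + \left(5 + W\right)^{2}$)
$l{\left(K \right)} = 20 K$ ($l{\left(K \right)} = \left(\left(-2 - 1\right) - \left(2 - \left(5 + 0\right)^{2}\right)\right) K = \left(-3 - \left(2 - 5^{2}\right)\right) K = \left(-3 + \left(-2 + 25\right)\right) K = \left(-3 + 23\right) K = 20 K$)
$S{\left(-2,-7 \right)} \left(u + \left(\left(l{\left(-4 \right)} + 10\right) + 39\right)\right) - -38749 = 8 \left(-41 + \left(\left(20 \left(-4\right) + 10\right) + 39\right)\right) - -38749 = 8 \left(-41 + \left(\left(-80 + 10\right) + 39\right)\right) + 38749 = 8 \left(-41 + \left(-70 + 39\right)\right) + 38749 = 8 \left(-41 - 31\right) + 38749 = 8 \left(-72\right) + 38749 = -576 + 38749 = 38173$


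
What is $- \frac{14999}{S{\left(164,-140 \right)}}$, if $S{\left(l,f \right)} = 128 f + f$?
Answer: $\frac{14999}{18060} \approx 0.83051$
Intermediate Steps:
$S{\left(l,f \right)} = 129 f$
$- \frac{14999}{S{\left(164,-140 \right)}} = - \frac{14999}{129 \left(-140\right)} = - \frac{14999}{-18060} = \left(-14999\right) \left(- \frac{1}{18060}\right) = \frac{14999}{18060}$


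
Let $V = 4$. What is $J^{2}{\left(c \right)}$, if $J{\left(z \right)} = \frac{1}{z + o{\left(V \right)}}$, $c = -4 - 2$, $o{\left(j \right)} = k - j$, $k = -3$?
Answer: $\frac{1}{169} \approx 0.0059172$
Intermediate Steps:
$o{\left(j \right)} = -3 - j$
$c = -6$ ($c = -4 - 2 = -6$)
$J{\left(z \right)} = \frac{1}{-7 + z}$ ($J{\left(z \right)} = \frac{1}{z - 7} = \frac{1}{-7 + z}$)
$J^{2}{\left(c \right)} = \left(\frac{1}{-7 - 6}\right)^{2} = \left(\frac{1}{-13}\right)^{2} = \left(- \frac{1}{13}\right)^{2} = \frac{1}{169}$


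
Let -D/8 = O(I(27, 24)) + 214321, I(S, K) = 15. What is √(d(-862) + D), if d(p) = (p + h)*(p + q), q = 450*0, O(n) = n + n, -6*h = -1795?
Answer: I*√11066811/3 ≈ 1108.9*I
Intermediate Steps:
h = 1795/6 (h = -⅙*(-1795) = 1795/6 ≈ 299.17)
O(n) = 2*n
q = 0
D = -1714808 (D = -8*(2*15 + 214321) = -8*(30 + 214321) = -8*214351 = -1714808)
d(p) = p*(1795/6 + p) (d(p) = (p + 1795/6)*(p + 0) = (1795/6 + p)*p = p*(1795/6 + p))
√(d(-862) + D) = √((⅙)*(-862)*(1795 + 6*(-862)) - 1714808) = √((⅙)*(-862)*(1795 - 5172) - 1714808) = √((⅙)*(-862)*(-3377) - 1714808) = √(1455487/3 - 1714808) = √(-3688937/3) = I*√11066811/3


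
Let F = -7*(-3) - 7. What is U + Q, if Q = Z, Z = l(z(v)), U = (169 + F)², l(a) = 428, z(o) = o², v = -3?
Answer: 33917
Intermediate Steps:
F = 14 (F = 21 - 7 = 14)
U = 33489 (U = (169 + 14)² = 183² = 33489)
Z = 428
Q = 428
U + Q = 33489 + 428 = 33917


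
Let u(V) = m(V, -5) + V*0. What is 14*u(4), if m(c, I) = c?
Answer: 56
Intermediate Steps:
u(V) = V (u(V) = V + V*0 = V + 0 = V)
14*u(4) = 14*4 = 56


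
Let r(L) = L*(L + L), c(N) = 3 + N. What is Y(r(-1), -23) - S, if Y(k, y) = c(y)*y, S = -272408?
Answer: 272868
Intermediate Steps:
r(L) = 2*L**2 (r(L) = L*(2*L) = 2*L**2)
Y(k, y) = y*(3 + y) (Y(k, y) = (3 + y)*y = y*(3 + y))
Y(r(-1), -23) - S = -23*(3 - 23) - 1*(-272408) = -23*(-20) + 272408 = 460 + 272408 = 272868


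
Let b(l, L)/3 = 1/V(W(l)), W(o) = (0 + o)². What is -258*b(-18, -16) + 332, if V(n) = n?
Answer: 5933/18 ≈ 329.61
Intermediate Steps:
W(o) = o²
b(l, L) = 3/l² (b(l, L) = 3/(l²) = 3/l²)
-258*b(-18, -16) + 332 = -774/(-18)² + 332 = -774/324 + 332 = -258*1/108 + 332 = -43/18 + 332 = 5933/18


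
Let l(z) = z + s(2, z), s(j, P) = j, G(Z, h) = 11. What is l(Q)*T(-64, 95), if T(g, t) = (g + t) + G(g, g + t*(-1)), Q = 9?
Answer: 462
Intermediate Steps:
l(z) = 2 + z (l(z) = z + 2 = 2 + z)
T(g, t) = 11 + g + t (T(g, t) = (g + t) + 11 = 11 + g + t)
l(Q)*T(-64, 95) = (2 + 9)*(11 - 64 + 95) = 11*42 = 462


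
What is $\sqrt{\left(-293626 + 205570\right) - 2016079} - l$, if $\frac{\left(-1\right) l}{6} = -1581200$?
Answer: $-9487200 + i \sqrt{2104135} \approx -9.4872 \cdot 10^{6} + 1450.6 i$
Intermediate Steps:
$l = 9487200$ ($l = \left(-6\right) \left(-1581200\right) = 9487200$)
$\sqrt{\left(-293626 + 205570\right) - 2016079} - l = \sqrt{\left(-293626 + 205570\right) - 2016079} - 9487200 = \sqrt{-88056 - 2016079} - 9487200 = \sqrt{-2104135} - 9487200 = i \sqrt{2104135} - 9487200 = -9487200 + i \sqrt{2104135}$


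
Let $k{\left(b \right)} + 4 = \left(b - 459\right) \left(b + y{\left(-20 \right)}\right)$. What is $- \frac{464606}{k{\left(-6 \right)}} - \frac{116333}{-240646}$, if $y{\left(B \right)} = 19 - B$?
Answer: $\frac{16227310099}{527667922} \approx 30.753$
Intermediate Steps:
$k{\left(b \right)} = -4 + \left(-459 + b\right) \left(39 + b\right)$ ($k{\left(b \right)} = -4 + \left(b - 459\right) \left(b + \left(19 - -20\right)\right) = -4 + \left(-459 + b\right) \left(b + \left(19 + 20\right)\right) = -4 + \left(-459 + b\right) \left(b + 39\right) = -4 + \left(-459 + b\right) \left(39 + b\right)$)
$- \frac{464606}{k{\left(-6 \right)}} - \frac{116333}{-240646} = - \frac{464606}{-17905 + \left(-6\right)^{2} - -2520} - \frac{116333}{-240646} = - \frac{464606}{-17905 + 36 + 2520} - - \frac{16619}{34378} = - \frac{464606}{-15349} + \frac{16619}{34378} = \left(-464606\right) \left(- \frac{1}{15349}\right) + \frac{16619}{34378} = \frac{464606}{15349} + \frac{16619}{34378} = \frac{16227310099}{527667922}$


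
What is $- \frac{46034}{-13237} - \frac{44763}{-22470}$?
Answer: $\frac{77471991}{14163590} \approx 5.4698$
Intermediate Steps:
$- \frac{46034}{-13237} - \frac{44763}{-22470} = \left(-46034\right) \left(- \frac{1}{13237}\right) - - \frac{14921}{7490} = \frac{46034}{13237} + \frac{14921}{7490} = \frac{77471991}{14163590}$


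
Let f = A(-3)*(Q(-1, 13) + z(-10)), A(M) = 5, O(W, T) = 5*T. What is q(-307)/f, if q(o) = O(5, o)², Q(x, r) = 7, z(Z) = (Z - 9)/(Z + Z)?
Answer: 9424900/159 ≈ 59276.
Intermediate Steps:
z(Z) = (-9 + Z)/(2*Z) (z(Z) = (-9 + Z)/((2*Z)) = (-9 + Z)*(1/(2*Z)) = (-9 + Z)/(2*Z))
q(o) = 25*o² (q(o) = (5*o)² = 25*o²)
f = 159/4 (f = 5*(7 + (½)*(-9 - 10)/(-10)) = 5*(7 + (½)*(-⅒)*(-19)) = 5*(7 + 19/20) = 5*(159/20) = 159/4 ≈ 39.750)
q(-307)/f = (25*(-307)²)/(159/4) = (25*94249)*(4/159) = 2356225*(4/159) = 9424900/159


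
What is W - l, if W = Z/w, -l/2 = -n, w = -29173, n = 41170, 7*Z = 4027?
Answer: -16814737767/204211 ≈ -82340.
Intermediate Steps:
Z = 4027/7 (Z = (⅐)*4027 = 4027/7 ≈ 575.29)
l = 82340 (l = -(-2)*41170 = -2*(-41170) = 82340)
W = -4027/204211 (W = (4027/7)/(-29173) = (4027/7)*(-1/29173) = -4027/204211 ≈ -0.019720)
W - l = -4027/204211 - 1*82340 = -4027/204211 - 82340 = -16814737767/204211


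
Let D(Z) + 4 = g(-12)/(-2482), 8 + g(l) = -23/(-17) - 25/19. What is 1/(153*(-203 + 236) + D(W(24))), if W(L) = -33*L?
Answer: 400843/2022254221 ≈ 0.00019822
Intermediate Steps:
g(l) = -2572/323 (g(l) = -8 + (-23/(-17) - 25/19) = -8 + (-23*(-1/17) - 25*1/19) = -8 + (23/17 - 25/19) = -8 + 12/323 = -2572/323)
D(Z) = -1602086/400843 (D(Z) = -4 - 2572/323/(-2482) = -4 - 2572/323*(-1/2482) = -4 + 1286/400843 = -1602086/400843)
1/(153*(-203 + 236) + D(W(24))) = 1/(153*(-203 + 236) - 1602086/400843) = 1/(153*33 - 1602086/400843) = 1/(5049 - 1602086/400843) = 1/(2022254221/400843) = 400843/2022254221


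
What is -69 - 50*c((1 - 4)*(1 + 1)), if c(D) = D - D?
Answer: -69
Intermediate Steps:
c(D) = 0
-69 - 50*c((1 - 4)*(1 + 1)) = -69 - 50*0 = -69 + 0 = -69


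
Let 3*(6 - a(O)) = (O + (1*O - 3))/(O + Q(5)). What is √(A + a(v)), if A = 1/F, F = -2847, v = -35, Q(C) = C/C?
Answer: √49509950646/96798 ≈ 2.2987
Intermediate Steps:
Q(C) = 1
a(O) = 6 - (-3 + 2*O)/(3*(1 + O)) (a(O) = 6 - (O + (1*O - 3))/(3*(O + 1)) = 6 - (O + (O - 3))/(3*(1 + O)) = 6 - (O + (-3 + O))/(3*(1 + O)) = 6 - (-3 + 2*O)/(3*(1 + O)))
A = -1/2847 (A = 1/(-2847) = -1/2847 ≈ -0.00035125)
√(A + a(v)) = √(-1/2847 + (21 + 16*(-35))/(3*(1 - 35))) = √(-1/2847 + (⅓)*(21 - 560)/(-34)) = √(-1/2847 + (⅓)*(-1/34)*(-539)) = √(-1/2847 + 539/102) = √(511477/96798) = √49509950646/96798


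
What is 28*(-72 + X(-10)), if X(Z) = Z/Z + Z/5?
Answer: -2044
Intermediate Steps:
X(Z) = 1 + Z/5 (X(Z) = 1 + Z*(⅕) = 1 + Z/5)
28*(-72 + X(-10)) = 28*(-72 + (1 + (⅕)*(-10))) = 28*(-72 + (1 - 2)) = 28*(-72 - 1) = 28*(-73) = -2044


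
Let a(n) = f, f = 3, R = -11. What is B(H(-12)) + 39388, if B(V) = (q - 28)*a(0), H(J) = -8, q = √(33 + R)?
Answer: 39304 + 3*√22 ≈ 39318.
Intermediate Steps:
q = √22 (q = √(33 - 11) = √22 ≈ 4.6904)
a(n) = 3
B(V) = -84 + 3*√22 (B(V) = (√22 - 28)*3 = (-28 + √22)*3 = -84 + 3*√22)
B(H(-12)) + 39388 = (-84 + 3*√22) + 39388 = 39304 + 3*√22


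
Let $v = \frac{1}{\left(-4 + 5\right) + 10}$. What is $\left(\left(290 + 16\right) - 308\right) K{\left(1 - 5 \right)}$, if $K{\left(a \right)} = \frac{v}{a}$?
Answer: $\frac{1}{22} \approx 0.045455$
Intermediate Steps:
$v = \frac{1}{11}$ ($v = \frac{1}{1 + 10} = \frac{1}{11} \approx 0.090909$)
$K{\left(a \right)} = \frac{1}{11 a}$
$\left(\left(290 + 16\right) - 308\right) K{\left(1 - 5 \right)} = \left(\left(290 + 16\right) - 308\right) \frac{1}{11 \left(1 - 5\right)} = \left(306 - 308\right) \frac{1}{11 \left(1 - 5\right)} = - 2 \frac{1}{11 \left(-4\right)} = - 2 \cdot \frac{1}{11} \left(- \frac{1}{4}\right) = \left(-2\right) \left(- \frac{1}{44}\right) = \frac{1}{22}$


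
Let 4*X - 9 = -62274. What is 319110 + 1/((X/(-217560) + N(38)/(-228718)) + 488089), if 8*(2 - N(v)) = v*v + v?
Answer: 3012752877359426578/9441110831187 ≈ 3.1911e+5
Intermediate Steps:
X = -62265/4 (X = 9/4 + (¼)*(-62274) = 9/4 - 31137/2 = -62265/4 ≈ -15566.)
N(v) = 2 - v/8 - v²/8 (N(v) = 2 - (v*v + v)/8 = 2 - (v² + v)/8 = 2 - (v + v²)/8 = 2 + (-v/8 - v²/8) = 2 - v/8 - v²/8)
319110 + 1/((X/(-217560) + N(38)/(-228718)) + 488089) = 319110 + 1/((-62265/4/(-217560) + (2 - ⅛*38 - ⅛*38²)/(-228718)) + 488089) = 319110 + 1/((-62265/4*(-1/217560) + (2 - 19/4 - ⅛*1444)*(-1/228718)) + 488089) = 319110 + 1/((593/8288 + (2 - 19/4 - 361/2)*(-1/228718)) + 488089) = 319110 + 1/((593/8288 - 733/4*(-1/228718)) + 488089) = 319110 + 1/((593/8288 + 733/914872) + 488089) = 319110 + 1/(1399475/19343008 + 488089) = 319110 + 1/(9441110831187/19343008) = 319110 + 19343008/9441110831187 = 3012752877359426578/9441110831187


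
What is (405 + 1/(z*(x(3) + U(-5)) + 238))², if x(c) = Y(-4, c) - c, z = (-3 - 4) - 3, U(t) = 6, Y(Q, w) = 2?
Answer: 5797451881/35344 ≈ 1.6403e+5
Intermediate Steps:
z = -10 (z = -7 - 3 = -10)
x(c) = 2 - c
(405 + 1/(z*(x(3) + U(-5)) + 238))² = (405 + 1/(-10*((2 - 1*3) + 6) + 238))² = (405 + 1/(-10*((2 - 3) + 6) + 238))² = (405 + 1/(-10*(-1 + 6) + 238))² = (405 + 1/(-10*5 + 238))² = (405 + 1/(-50 + 238))² = (405 + 1/188)² = (76141/188)² = 5797451881/35344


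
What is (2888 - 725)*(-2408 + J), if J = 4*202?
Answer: -3460800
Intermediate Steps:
J = 808
(2888 - 725)*(-2408 + J) = (2888 - 725)*(-2408 + 808) = 2163*(-1600) = -3460800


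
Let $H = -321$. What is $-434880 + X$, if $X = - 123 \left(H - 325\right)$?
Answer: $-355422$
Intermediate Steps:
$X = 79458$ ($X = - 123 \left(-321 - 325\right) = \left(-123\right) \left(-646\right) = 79458$)
$-434880 + X = -434880 + 79458 = -355422$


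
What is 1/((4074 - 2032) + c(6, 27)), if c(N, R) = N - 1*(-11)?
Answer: 1/2059 ≈ 0.00048567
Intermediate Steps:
c(N, R) = 11 + N (c(N, R) = N + 11 = 11 + N)
1/((4074 - 2032) + c(6, 27)) = 1/((4074 - 2032) + (11 + 6)) = 1/(2042 + 17) = 1/2059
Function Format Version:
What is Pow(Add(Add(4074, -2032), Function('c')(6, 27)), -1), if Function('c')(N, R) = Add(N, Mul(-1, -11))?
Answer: Rational(1, 2059) ≈ 0.00048567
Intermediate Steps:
Function('c')(N, R) = Add(11, N) (Function('c')(N, R) = Add(N, 11) = Add(11, N))
Pow(Add(Add(4074, -2032), Function('c')(6, 27)), -1) = Pow(Add(Add(4074, -2032), Add(11, 6)), -1) = Pow(Add(2042, 17), -1) = Pow(2059, -1) = Rational(1, 2059)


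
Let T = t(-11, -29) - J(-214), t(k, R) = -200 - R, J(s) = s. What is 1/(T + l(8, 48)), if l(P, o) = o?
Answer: 1/91 ≈ 0.010989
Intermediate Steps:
T = 43 (T = (-200 - 1*(-29)) - 1*(-214) = (-200 + 29) + 214 = -171 + 214 = 43)
1/(T + l(8, 48)) = 1/(43 + 48) = 1/91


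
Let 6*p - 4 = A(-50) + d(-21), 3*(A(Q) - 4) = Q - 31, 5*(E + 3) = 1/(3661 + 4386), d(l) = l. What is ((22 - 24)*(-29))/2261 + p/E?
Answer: 460107299/204683808 ≈ 2.2479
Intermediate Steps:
E = -120704/40235 (E = -3 + 1/(5*(3661 + 4386)) = -3 + (⅕)/8047 = -3 + (⅕)*(1/8047) = -3 + 1/40235 = -120704/40235 ≈ -3.0000)
A(Q) = -19/3 + Q/3 (A(Q) = 4 + (Q - 31)/3 = 4 + (-31 + Q)/3 = 4 + (-31/3 + Q/3) = -19/3 + Q/3)
p = -20/3 (p = ⅔ + ((-19/3 + (⅓)*(-50)) - 21)/6 = ⅔ + ((-19/3 - 50/3) - 21)/6 = ⅔ + (-23 - 21)/6 = ⅔ + (⅙)*(-44) = ⅔ - 22/3 = -20/3 ≈ -6.6667)
((22 - 24)*(-29))/2261 + p/E = ((22 - 24)*(-29))/2261 - 20/(3*(-120704/40235)) = -2*(-29)*(1/2261) - 20/3*(-40235/120704) = 58*(1/2261) + 201175/90528 = 58/2261 + 201175/90528 = 460107299/204683808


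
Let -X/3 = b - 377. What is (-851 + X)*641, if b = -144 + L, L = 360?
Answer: -235888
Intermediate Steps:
b = 216 (b = -144 + 360 = 216)
X = 483 (X = -3*(216 - 377) = -3*(-161) = 483)
(-851 + X)*641 = (-851 + 483)*641 = -368*641 = -235888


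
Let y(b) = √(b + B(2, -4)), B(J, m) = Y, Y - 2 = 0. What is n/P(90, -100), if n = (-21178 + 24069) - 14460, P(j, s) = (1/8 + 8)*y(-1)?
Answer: -92552/65 ≈ -1423.9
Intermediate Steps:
Y = 2 (Y = 2 + 0 = 2)
B(J, m) = 2
y(b) = √(2 + b) (y(b) = √(b + 2) = √(2 + b))
P(j, s) = 65/8 (P(j, s) = (1/8 + 8)*√(2 - 1) = (1*(⅛) + 8)*√1 = (⅛ + 8)*1 = (65/8)*1 = 65/8)
n = -11569 (n = 2891 - 14460 = -11569)
n/P(90, -100) = -11569/65/8 = -11569*8/65 = -92552/65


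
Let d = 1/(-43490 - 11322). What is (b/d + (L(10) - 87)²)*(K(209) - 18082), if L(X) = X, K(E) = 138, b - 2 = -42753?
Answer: -42047704008504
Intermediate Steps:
b = -42751 (b = 2 - 42753 = -42751)
d = -1/54812 (d = 1/(-54812) = -1/54812 ≈ -1.8244e-5)
(b/d + (L(10) - 87)²)*(K(209) - 18082) = (-42751/(-1/54812) + (10 - 87)²)*(138 - 18082) = (-42751*(-54812) + (-77)²)*(-17944) = (2343267812 + 5929)*(-17944) = 2343273741*(-17944) = -42047704008504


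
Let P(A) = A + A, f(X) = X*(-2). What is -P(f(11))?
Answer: 44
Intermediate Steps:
f(X) = -2*X
P(A) = 2*A
-P(f(11)) = -2*(-2*11) = -2*(-22) = -1*(-44) = 44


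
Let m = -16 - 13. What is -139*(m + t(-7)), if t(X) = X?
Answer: 5004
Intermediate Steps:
m = -29
-139*(m + t(-7)) = -139*(-29 - 7) = -139*(-36) = 5004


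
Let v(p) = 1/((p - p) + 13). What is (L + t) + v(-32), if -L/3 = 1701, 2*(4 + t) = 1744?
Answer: -55054/13 ≈ -4234.9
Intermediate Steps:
t = 868 (t = -4 + (½)*1744 = -4 + 872 = 868)
L = -5103 (L = -3*1701 = -5103)
v(p) = 1/13 (v(p) = 1/(0 + 13) = 1/13)
(L + t) + v(-32) = (-5103 + 868) + 1/13 = -4235 + 1/13 = -55054/13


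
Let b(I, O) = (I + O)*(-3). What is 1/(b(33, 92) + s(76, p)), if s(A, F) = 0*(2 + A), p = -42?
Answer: -1/375 ≈ -0.0026667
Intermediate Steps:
b(I, O) = -3*I - 3*O
s(A, F) = 0
1/(b(33, 92) + s(76, p)) = 1/((-3*33 - 3*92) + 0) = 1/((-99 - 276) + 0) = 1/(-375 + 0) = 1/(-375) = -1/375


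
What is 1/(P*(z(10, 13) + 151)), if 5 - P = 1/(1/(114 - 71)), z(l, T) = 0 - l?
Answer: -1/5358 ≈ -0.00018664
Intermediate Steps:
z(l, T) = -l
P = -38 (P = 5 - 1/(1/(114 - 71)) = 5 - 1/(1/43) = 5 - 1/1/43 = 5 - 1*43 = 5 - 43 = -38)
1/(P*(z(10, 13) + 151)) = 1/(-38*(-1*10 + 151)) = 1/(-38*(-10 + 151)) = 1/(-38*141) = 1/(-5358) = -1/5358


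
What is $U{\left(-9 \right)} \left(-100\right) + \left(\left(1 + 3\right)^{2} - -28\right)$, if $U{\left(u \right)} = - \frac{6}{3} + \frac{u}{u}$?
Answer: $144$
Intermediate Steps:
$U{\left(u \right)} = -1$ ($U{\left(u \right)} = \left(-6\right) \frac{1}{3} + 1 = -2 + 1 = -1$)
$U{\left(-9 \right)} \left(-100\right) + \left(\left(1 + 3\right)^{2} - -28\right) = \left(-1\right) \left(-100\right) + \left(\left(1 + 3\right)^{2} - -28\right) = 100 + \left(4^{2} + 28\right) = 100 + \left(16 + 28\right) = 100 + 44 = 144$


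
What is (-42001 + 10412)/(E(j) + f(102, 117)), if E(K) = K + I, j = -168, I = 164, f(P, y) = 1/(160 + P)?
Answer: 8276318/1047 ≈ 7904.8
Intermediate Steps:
E(K) = 164 + K (E(K) = K + 164 = 164 + K)
(-42001 + 10412)/(E(j) + f(102, 117)) = (-42001 + 10412)/((164 - 168) + 1/(160 + 102)) = -31589/(-4 + 1/262) = -31589/(-1047/262) = -31589*(-262/1047) = 8276318/1047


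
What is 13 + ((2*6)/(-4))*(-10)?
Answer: 43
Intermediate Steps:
13 + ((2*6)/(-4))*(-10) = 13 + (12*(-¼))*(-10) = 13 - 3*(-10) = 13 + 30 = 43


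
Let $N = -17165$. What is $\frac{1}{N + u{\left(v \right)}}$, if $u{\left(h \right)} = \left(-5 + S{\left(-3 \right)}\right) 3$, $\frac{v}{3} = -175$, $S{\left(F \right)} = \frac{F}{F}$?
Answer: $- \frac{1}{17177} \approx -5.8217 \cdot 10^{-5}$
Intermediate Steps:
$S{\left(F \right)} = 1$
$v = -525$ ($v = 3 \left(-175\right) = -525$)
$u{\left(h \right)} = -12$ ($u{\left(h \right)} = \left(-5 + 1\right) 3 = \left(-4\right) 3 = -12$)
$\frac{1}{N + u{\left(v \right)}} = \frac{1}{-17165 - 12} = \frac{1}{-17177} = - \frac{1}{17177}$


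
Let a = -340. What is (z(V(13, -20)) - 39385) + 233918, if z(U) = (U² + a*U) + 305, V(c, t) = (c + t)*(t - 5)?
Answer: 165963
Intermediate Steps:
V(c, t) = (-5 + t)*(c + t) (V(c, t) = (c + t)*(-5 + t) = (-5 + t)*(c + t))
z(U) = 305 + U² - 340*U (z(U) = (U² - 340*U) + 305 = 305 + U² - 340*U)
(z(V(13, -20)) - 39385) + 233918 = ((305 + ((-20)² - 5*13 - 5*(-20) + 13*(-20))² - 340*((-20)² - 5*13 - 5*(-20) + 13*(-20))) - 39385) + 233918 = ((305 + (400 - 65 + 100 - 260)² - 340*(400 - 65 + 100 - 260)) - 39385) + 233918 = ((305 + 175² - 340*175) - 39385) + 233918 = ((305 + 30625 - 59500) - 39385) + 233918 = (-28570 - 39385) + 233918 = -67955 + 233918 = 165963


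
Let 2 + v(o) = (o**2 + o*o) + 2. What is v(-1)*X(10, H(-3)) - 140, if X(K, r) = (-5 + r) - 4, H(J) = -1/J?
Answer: -472/3 ≈ -157.33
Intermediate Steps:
X(K, r) = -9 + r
v(o) = 2*o**2 (v(o) = -2 + ((o**2 + o*o) + 2) = -2 + ((o**2 + o**2) + 2) = -2 + (2*o**2 + 2) = -2 + (2 + 2*o**2) = 2*o**2)
v(-1)*X(10, H(-3)) - 140 = (2*(-1)**2)*(-9 - 1/(-3)) - 140 = (2*1)*(-9 - 1*(-1/3)) - 140 = 2*(-9 + 1/3) - 140 = 2*(-26/3) - 140 = -52/3 - 140 = -472/3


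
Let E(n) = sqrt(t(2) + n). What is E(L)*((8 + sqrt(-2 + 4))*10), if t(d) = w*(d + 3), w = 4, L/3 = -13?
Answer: 10*I*sqrt(19)*(8 + sqrt(2)) ≈ 410.36*I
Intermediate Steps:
L = -39 (L = 3*(-13) = -39)
t(d) = 12 + 4*d (t(d) = 4*(d + 3) = 4*(3 + d) = 12 + 4*d)
E(n) = sqrt(20 + n) (E(n) = sqrt((12 + 4*2) + n) = sqrt((12 + 8) + n) = sqrt(20 + n))
E(L)*((8 + sqrt(-2 + 4))*10) = sqrt(20 - 39)*((8 + sqrt(-2 + 4))*10) = sqrt(-19)*((8 + sqrt(2))*10) = (I*sqrt(19))*(80 + 10*sqrt(2)) = I*sqrt(19)*(80 + 10*sqrt(2))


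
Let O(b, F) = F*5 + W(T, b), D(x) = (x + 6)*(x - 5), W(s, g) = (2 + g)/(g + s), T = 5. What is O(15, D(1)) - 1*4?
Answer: -2863/20 ≈ -143.15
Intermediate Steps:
W(s, g) = (2 + g)/(g + s)
D(x) = (-5 + x)*(6 + x) (D(x) = (6 + x)*(-5 + x) = (-5 + x)*(6 + x))
O(b, F) = 5*F + (2 + b)/(5 + b) (O(b, F) = F*5 + (2 + b)/(b + 5) = 5*F + (2 + b)/(5 + b))
O(15, D(1)) - 1*4 = (2 + 15 + 5*(-30 + 1 + 1²)*(5 + 15))/(5 + 15) - 1*4 = (2 + 15 + 5*(-30 + 1 + 1)*20)/20 - 4 = (2 + 15 + 5*(-28)*20)/20 - 4 = (2 + 15 - 2800)/20 - 4 = (1/20)*(-2783) - 4 = -2783/20 - 4 = -2863/20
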